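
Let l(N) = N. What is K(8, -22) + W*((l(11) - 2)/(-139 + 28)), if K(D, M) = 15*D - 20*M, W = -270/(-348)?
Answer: 1201625/2146 ≈ 559.94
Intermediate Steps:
W = 45/58 (W = -270*(-1/348) = 45/58 ≈ 0.77586)
K(D, M) = -20*M + 15*D
K(8, -22) + W*((l(11) - 2)/(-139 + 28)) = (-20*(-22) + 15*8) + 45*((11 - 2)/(-139 + 28))/58 = (440 + 120) + 45*(9/(-111))/58 = 560 + 45*(9*(-1/111))/58 = 560 + (45/58)*(-3/37) = 560 - 135/2146 = 1201625/2146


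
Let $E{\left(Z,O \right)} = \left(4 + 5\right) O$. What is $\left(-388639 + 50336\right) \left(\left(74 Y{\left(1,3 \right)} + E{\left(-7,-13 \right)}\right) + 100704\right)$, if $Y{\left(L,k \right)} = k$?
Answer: $-34103987127$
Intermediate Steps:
$E{\left(Z,O \right)} = 9 O$
$\left(-388639 + 50336\right) \left(\left(74 Y{\left(1,3 \right)} + E{\left(-7,-13 \right)}\right) + 100704\right) = \left(-388639 + 50336\right) \left(\left(74 \cdot 3 + 9 \left(-13\right)\right) + 100704\right) = - 338303 \left(\left(222 - 117\right) + 100704\right) = - 338303 \left(105 + 100704\right) = \left(-338303\right) 100809 = -34103987127$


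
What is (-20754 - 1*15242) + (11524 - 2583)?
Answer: -27055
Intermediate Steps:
(-20754 - 1*15242) + (11524 - 2583) = (-20754 - 15242) + 8941 = -35996 + 8941 = -27055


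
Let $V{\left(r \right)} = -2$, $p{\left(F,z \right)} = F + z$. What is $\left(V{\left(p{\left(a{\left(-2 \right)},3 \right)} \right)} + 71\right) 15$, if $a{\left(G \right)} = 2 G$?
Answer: $1035$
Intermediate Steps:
$\left(V{\left(p{\left(a{\left(-2 \right)},3 \right)} \right)} + 71\right) 15 = \left(-2 + 71\right) 15 = 69 \cdot 15 = 1035$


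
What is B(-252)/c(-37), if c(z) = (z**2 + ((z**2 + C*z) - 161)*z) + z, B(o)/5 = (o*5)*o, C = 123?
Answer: 1587600/125023 ≈ 12.698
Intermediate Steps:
B(o) = 25*o**2 (B(o) = 5*((o*5)*o) = 5*((5*o)*o) = 5*(5*o**2) = 25*o**2)
c(z) = z + z**2 + z*(-161 + z**2 + 123*z) (c(z) = (z**2 + ((z**2 + 123*z) - 161)*z) + z = (z**2 + (-161 + z**2 + 123*z)*z) + z = (z**2 + z*(-161 + z**2 + 123*z)) + z = z + z**2 + z*(-161 + z**2 + 123*z))
B(-252)/c(-37) = (25*(-252)**2)/((-37*(-160 + (-37)**2 + 124*(-37)))) = (25*63504)/((-37*(-160 + 1369 - 4588))) = 1587600/((-37*(-3379))) = 1587600/125023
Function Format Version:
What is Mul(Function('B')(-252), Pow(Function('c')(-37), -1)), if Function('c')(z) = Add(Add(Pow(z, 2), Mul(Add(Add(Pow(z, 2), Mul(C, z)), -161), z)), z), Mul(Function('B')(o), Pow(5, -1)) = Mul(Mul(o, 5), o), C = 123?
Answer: Rational(1587600, 125023) ≈ 12.698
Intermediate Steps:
Function('B')(o) = Mul(25, Pow(o, 2)) (Function('B')(o) = Mul(5, Mul(Mul(o, 5), o)) = Mul(5, Mul(Mul(5, o), o)) = Mul(5, Mul(5, Pow(o, 2))) = Mul(25, Pow(o, 2)))
Function('c')(z) = Add(z, Pow(z, 2), Mul(z, Add(-161, Pow(z, 2), Mul(123, z)))) (Function('c')(z) = Add(Add(Pow(z, 2), Mul(Add(Add(Pow(z, 2), Mul(123, z)), -161), z)), z) = Add(Add(Pow(z, 2), Mul(Add(-161, Pow(z, 2), Mul(123, z)), z)), z) = Add(Add(Pow(z, 2), Mul(z, Add(-161, Pow(z, 2), Mul(123, z)))), z) = Add(z, Pow(z, 2), Mul(z, Add(-161, Pow(z, 2), Mul(123, z)))))
Mul(Function('B')(-252), Pow(Function('c')(-37), -1)) = Mul(Mul(25, Pow(-252, 2)), Pow(Mul(-37, Add(-160, Pow(-37, 2), Mul(124, -37))), -1)) = Mul(Mul(25, 63504), Pow(Mul(-37, Add(-160, 1369, -4588)), -1)) = Mul(1587600, Pow(Mul(-37, -3379), -1)) = Mul(1587600, Pow(125023, -1)) = Mul(1587600, Rational(1, 125023)) = Rational(1587600, 125023)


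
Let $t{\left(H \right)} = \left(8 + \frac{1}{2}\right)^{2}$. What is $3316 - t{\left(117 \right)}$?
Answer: $\frac{12975}{4} \approx 3243.8$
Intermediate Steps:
$t{\left(H \right)} = \frac{289}{4}$ ($t{\left(H \right)} = \left(8 + \frac{1}{2}\right)^{2} = \left(\frac{17}{2}\right)^{2} = \frac{289}{4}$)
$3316 - t{\left(117 \right)} = 3316 - \frac{289}{4} = \frac{12975}{4}$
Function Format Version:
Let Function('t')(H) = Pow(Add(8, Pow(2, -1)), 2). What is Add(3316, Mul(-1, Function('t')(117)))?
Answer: Rational(12975, 4) ≈ 3243.8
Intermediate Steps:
Function('t')(H) = Rational(289, 4) (Function('t')(H) = Pow(Add(8, Rational(1, 2)), 2) = Pow(Rational(17, 2), 2) = Rational(289, 4))
Add(3316, Mul(-1, Function('t')(117))) = Add(3316, Mul(-1, Rational(289, 4))) = Add(3316, Rational(-289, 4)) = Rational(12975, 4)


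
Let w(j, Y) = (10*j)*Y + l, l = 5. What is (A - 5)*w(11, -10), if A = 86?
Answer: -88695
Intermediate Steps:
w(j, Y) = 5 + 10*Y*j (w(j, Y) = (10*j)*Y + 5 = 10*Y*j + 5 = 5 + 10*Y*j)
(A - 5)*w(11, -10) = (86 - 5)*(5 + 10*(-10)*11) = 81*(5 - 1100) = 81*(-1095) = -88695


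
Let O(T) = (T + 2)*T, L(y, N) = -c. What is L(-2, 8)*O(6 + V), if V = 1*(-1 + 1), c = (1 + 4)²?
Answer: -1200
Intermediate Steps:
c = 25 (c = 5² = 25)
L(y, N) = -25 (L(y, N) = -1*25 = -25)
V = 0 (V = 1*0 = 0)
O(T) = T*(2 + T) (O(T) = (2 + T)*T = T*(2 + T))
L(-2, 8)*O(6 + V) = -25*(6 + 0)*(2 + (6 + 0)) = -150*(2 + 6) = -150*8 = -25*48 = -1200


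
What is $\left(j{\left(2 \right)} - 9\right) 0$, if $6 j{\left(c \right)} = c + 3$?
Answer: $0$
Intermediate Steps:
$j{\left(c \right)} = \frac{1}{2} + \frac{c}{6}$ ($j{\left(c \right)} = \frac{c + 3}{6} = \frac{3 + c}{6} = \frac{1}{2} + \frac{c}{6}$)
$\left(j{\left(2 \right)} - 9\right) 0 = \left(\left(\frac{1}{2} + \frac{1}{6} \cdot 2\right) - 9\right) 0 = \left(\left(\frac{1}{2} + \frac{1}{3}\right) - 9\right) 0 = \left(\frac{5}{6} - 9\right) 0 = \left(- \frac{49}{6}\right) 0 = 0$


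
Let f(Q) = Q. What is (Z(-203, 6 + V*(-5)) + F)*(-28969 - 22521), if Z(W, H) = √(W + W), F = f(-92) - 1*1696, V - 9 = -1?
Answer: 92064120 - 51490*I*√406 ≈ 9.2064e+7 - 1.0375e+6*I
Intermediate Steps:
V = 8 (V = 9 - 1 = 8)
F = -1788 (F = -92 - 1*1696 = -92 - 1696 = -1788)
Z(W, H) = √2*√W (Z(W, H) = √(2*W) = √2*√W)
(Z(-203, 6 + V*(-5)) + F)*(-28969 - 22521) = (√2*√(-203) - 1788)*(-28969 - 22521) = (√2*(I*√203) - 1788)*(-51490) = (I*√406 - 1788)*(-51490) = (-1788 + I*√406)*(-51490) = 92064120 - 51490*I*√406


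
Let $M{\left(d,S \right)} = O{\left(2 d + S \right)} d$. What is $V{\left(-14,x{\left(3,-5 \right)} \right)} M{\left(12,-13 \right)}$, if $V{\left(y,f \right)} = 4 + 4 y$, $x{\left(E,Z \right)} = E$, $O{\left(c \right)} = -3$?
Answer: $1872$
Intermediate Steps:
$M{\left(d,S \right)} = - 3 d$
$V{\left(-14,x{\left(3,-5 \right)} \right)} M{\left(12,-13 \right)} = \left(4 + 4 \left(-14\right)\right) \left(\left(-3\right) 12\right) = \left(4 - 56\right) \left(-36\right) = \left(-52\right) \left(-36\right) = 1872$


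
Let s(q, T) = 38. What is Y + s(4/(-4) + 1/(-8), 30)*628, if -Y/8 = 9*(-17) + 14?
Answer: 24976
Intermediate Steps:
Y = 1112 (Y = -8*(9*(-17) + 14) = -8*(-153 + 14) = -8*(-139) = 1112)
Y + s(4/(-4) + 1/(-8), 30)*628 = 1112 + 38*628 = 1112 + 23864 = 24976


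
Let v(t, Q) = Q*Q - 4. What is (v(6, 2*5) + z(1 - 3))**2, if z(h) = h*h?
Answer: 10000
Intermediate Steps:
z(h) = h**2
v(t, Q) = -4 + Q**2 (v(t, Q) = Q**2 - 4 = -4 + Q**2)
(v(6, 2*5) + z(1 - 3))**2 = ((-4 + (2*5)**2) + (1 - 3)**2)**2 = ((-4 + 10**2) + (-2)**2)**2 = ((-4 + 100) + 4)**2 = (96 + 4)**2 = 100**2 = 10000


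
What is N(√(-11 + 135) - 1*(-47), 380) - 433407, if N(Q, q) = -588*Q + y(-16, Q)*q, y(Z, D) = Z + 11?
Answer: -462943 - 1176*√31 ≈ -4.6949e+5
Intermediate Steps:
y(Z, D) = 11 + Z
N(Q, q) = -588*Q - 5*q (N(Q, q) = -588*Q + (11 - 16)*q = -588*Q - 5*q)
N(√(-11 + 135) - 1*(-47), 380) - 433407 = (-588*(√(-11 + 135) - 1*(-47)) - 5*380) - 433407 = (-588*(√124 + 47) - 1900) - 433407 = (-588*(2*√31 + 47) - 1900) - 433407 = (-588*(47 + 2*√31) - 1900) - 433407 = ((-27636 - 1176*√31) - 1900) - 433407 = (-29536 - 1176*√31) - 433407 = -462943 - 1176*√31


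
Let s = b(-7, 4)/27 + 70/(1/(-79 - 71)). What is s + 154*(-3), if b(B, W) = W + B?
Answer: -98659/9 ≈ -10962.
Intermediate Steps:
b(B, W) = B + W
s = -94501/9 (s = (-7 + 4)/27 + 70/(1/(-79 - 71)) = -3*1/27 + 70/(1/(-150)) = -1/9 + 70/(-1/150) = -1/9 + 70*(-150) = -1/9 - 10500 = -94501/9 ≈ -10500.)
s + 154*(-3) = -94501/9 + 154*(-3) = -94501/9 - 462 = -98659/9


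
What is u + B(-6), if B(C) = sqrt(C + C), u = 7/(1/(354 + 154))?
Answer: 3556 + 2*I*sqrt(3) ≈ 3556.0 + 3.4641*I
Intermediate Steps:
u = 3556 (u = 7/(1/508) = 7*508 = 3556)
B(C) = sqrt(2)*sqrt(C) (B(C) = sqrt(2*C) = sqrt(2)*sqrt(C))
u + B(-6) = 3556 + sqrt(2)*sqrt(-6) = 3556 + sqrt(2)*(I*sqrt(6)) = 3556 + 2*I*sqrt(3)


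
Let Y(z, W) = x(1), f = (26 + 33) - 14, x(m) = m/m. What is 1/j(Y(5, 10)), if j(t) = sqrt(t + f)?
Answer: sqrt(46)/46 ≈ 0.14744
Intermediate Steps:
x(m) = 1
f = 45 (f = 59 - 14 = 45)
Y(z, W) = 1
j(t) = sqrt(45 + t) (j(t) = sqrt(t + 45) = sqrt(45 + t))
1/j(Y(5, 10)) = 1/(sqrt(45 + 1)) = 1/(sqrt(46)) = sqrt(46)/46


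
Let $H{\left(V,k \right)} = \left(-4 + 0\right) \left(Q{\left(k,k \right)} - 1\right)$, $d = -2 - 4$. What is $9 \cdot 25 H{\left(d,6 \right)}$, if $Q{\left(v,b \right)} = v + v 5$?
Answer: $-31500$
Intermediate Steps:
$d = -6$
$Q{\left(v,b \right)} = 6 v$ ($Q{\left(v,b \right)} = v + 5 v = 6 v$)
$H{\left(V,k \right)} = 4 - 24 k$ ($H{\left(V,k \right)} = \left(-4 + 0\right) \left(6 k - 1\right) = - 4 \left(-1 + 6 k\right) = 4 - 24 k$)
$9 \cdot 25 H{\left(d,6 \right)} = 9 \cdot 25 \left(4 - 144\right) = 225 \left(4 - 144\right) = 225 \left(-140\right) = -31500$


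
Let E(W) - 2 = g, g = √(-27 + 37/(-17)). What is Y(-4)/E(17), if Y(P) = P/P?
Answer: 17/282 - I*√527/141 ≈ 0.060284 - 0.16281*I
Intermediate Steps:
g = 4*I*√527/17 (g = √(-27 + 37*(-1/17)) = √(-27 - 37/17) = √(-496/17) = 4*I*√527/17 ≈ 5.4015*I)
E(W) = 2 + 4*I*√527/17
Y(P) = 1
Y(-4)/E(17) = 1/(2 + 4*I*√527/17)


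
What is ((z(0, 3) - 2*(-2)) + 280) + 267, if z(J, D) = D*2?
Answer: 557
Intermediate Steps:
z(J, D) = 2*D
((z(0, 3) - 2*(-2)) + 280) + 267 = ((2*3 - 2*(-2)) + 280) + 267 = ((6 + 4) + 280) + 267 = (10 + 280) + 267 = 290 + 267 = 557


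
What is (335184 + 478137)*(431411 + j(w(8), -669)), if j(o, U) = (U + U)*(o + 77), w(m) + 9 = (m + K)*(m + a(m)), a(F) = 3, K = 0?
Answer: 181112760243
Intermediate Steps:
w(m) = -9 + m*(3 + m) (w(m) = -9 + (m + 0)*(m + 3) = -9 + m*(3 + m))
j(o, U) = 2*U*(77 + o) (j(o, U) = (2*U)*(77 + o) = 2*U*(77 + o))
(335184 + 478137)*(431411 + j(w(8), -669)) = (335184 + 478137)*(431411 + 2*(-669)*(77 + (-9 + 8² + 3*8))) = 813321*(431411 + 2*(-669)*(77 + (-9 + 64 + 24))) = 813321*(431411 + 2*(-669)*(77 + 79)) = 813321*(431411 + 2*(-669)*156) = 813321*(431411 - 208728) = 813321*222683 = 181112760243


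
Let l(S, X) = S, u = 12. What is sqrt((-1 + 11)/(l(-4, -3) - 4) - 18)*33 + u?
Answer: 12 + 33*I*sqrt(77)/2 ≈ 12.0 + 144.79*I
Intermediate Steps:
sqrt((-1 + 11)/(l(-4, -3) - 4) - 18)*33 + u = sqrt((-1 + 11)/(-4 - 4) - 18)*33 + 12 = sqrt(10/(-8) - 18)*33 + 12 = sqrt(10*(-1/8) - 18)*33 + 12 = sqrt(-5/4 - 18)*33 + 12 = sqrt(-77/4)*33 + 12 = (I*sqrt(77)/2)*33 + 12 = 33*I*sqrt(77)/2 + 12 = 12 + 33*I*sqrt(77)/2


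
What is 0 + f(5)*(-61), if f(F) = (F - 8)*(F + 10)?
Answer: 2745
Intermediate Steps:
f(F) = (-8 + F)*(10 + F)
0 + f(5)*(-61) = 0 + (-80 + 5² + 2*5)*(-61) = 0 + (-80 + 25 + 10)*(-61) = 0 - 45*(-61) = 0 + 2745 = 2745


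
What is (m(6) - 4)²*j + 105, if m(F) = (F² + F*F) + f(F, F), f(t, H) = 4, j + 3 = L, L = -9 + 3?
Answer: -46551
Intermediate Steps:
L = -6
j = -9 (j = -3 - 6 = -9)
m(F) = 4 + 2*F² (m(F) = (F² + F*F) + 4 = (F² + F²) + 4 = 2*F² + 4 = 4 + 2*F²)
(m(6) - 4)²*j + 105 = ((4 + 2*6²) - 4)²*(-9) + 105 = ((4 + 2*36) - 4)²*(-9) + 105 = ((4 + 72) - 4)²*(-9) + 105 = (76 - 4)²*(-9) + 105 = 72²*(-9) + 105 = 5184*(-9) + 105 = -46656 + 105 = -46551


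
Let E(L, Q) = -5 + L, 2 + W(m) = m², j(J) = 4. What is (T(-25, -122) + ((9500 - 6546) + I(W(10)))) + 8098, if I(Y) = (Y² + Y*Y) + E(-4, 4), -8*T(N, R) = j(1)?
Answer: 60501/2 ≈ 30251.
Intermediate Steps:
W(m) = -2 + m²
T(N, R) = -½ (T(N, R) = -⅛*4 = -½)
I(Y) = -9 + 2*Y² (I(Y) = (Y² + Y*Y) + (-5 - 4) = (Y² + Y²) - 9 = 2*Y² - 9 = -9 + 2*Y²)
(T(-25, -122) + ((9500 - 6546) + I(W(10)))) + 8098 = (-½ + ((9500 - 6546) + (-9 + 2*(-2 + 10²)²))) + 8098 = (-½ + (2954 + (-9 + 2*(-2 + 100)²))) + 8098 = (-½ + (2954 + (-9 + 2*98²))) + 8098 = (-½ + (2954 + (-9 + 2*9604))) + 8098 = (-½ + (2954 + (-9 + 19208))) + 8098 = (-½ + (2954 + 19199)) + 8098 = (-½ + 22153) + 8098 = 44305/2 + 8098 = 60501/2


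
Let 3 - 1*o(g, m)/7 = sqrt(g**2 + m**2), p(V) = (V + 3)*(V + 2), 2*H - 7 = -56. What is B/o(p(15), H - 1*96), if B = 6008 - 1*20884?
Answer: 178512/3028123 + 148760*sqrt(17305)/3028123 ≈ 6.5214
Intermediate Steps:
H = -49/2 (H = 7/2 + (1/2)*(-56) = 7/2 - 28 = -49/2 ≈ -24.500)
p(V) = (2 + V)*(3 + V) (p(V) = (3 + V)*(2 + V) = (2 + V)*(3 + V))
o(g, m) = 21 - 7*sqrt(g**2 + m**2)
B = -14876 (B = 6008 - 20884 = -14876)
B/o(p(15), H - 1*96) = -14876/(21 - 7*sqrt((6 + 15**2 + 5*15)**2 + (-49/2 - 1*96)**2)) = -14876/(21 - 7*sqrt((6 + 225 + 75)**2 + (-49/2 - 96)**2)) = -14876/(21 - 7*sqrt(306**2 + (-241/2)**2)) = -14876/(21 - 7*sqrt(93636 + 58081/4)) = -14876/(21 - 35*sqrt(17305)/2)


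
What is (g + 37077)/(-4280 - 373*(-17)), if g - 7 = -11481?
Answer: 25603/2061 ≈ 12.423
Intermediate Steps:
g = -11474 (g = 7 - 11481 = -11474)
(g + 37077)/(-4280 - 373*(-17)) = (-11474 + 37077)/(-4280 - 373*(-17)) = 25603/(-4280 + 6341) = 25603/2061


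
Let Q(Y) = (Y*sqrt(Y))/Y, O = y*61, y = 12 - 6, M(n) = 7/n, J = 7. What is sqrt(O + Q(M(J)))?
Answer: sqrt(367) ≈ 19.157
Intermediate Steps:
y = 6
O = 366 (O = 6*61 = 366)
Q(Y) = sqrt(Y) (Q(Y) = Y**(3/2)/Y = sqrt(Y))
sqrt(O + Q(M(J))) = sqrt(366 + sqrt(7/7)) = sqrt(366 + sqrt(7*(1/7))) = sqrt(366 + sqrt(1)) = sqrt(366 + 1) = sqrt(367)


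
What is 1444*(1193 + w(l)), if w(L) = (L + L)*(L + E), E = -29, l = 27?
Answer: 1566740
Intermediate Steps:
w(L) = 2*L*(-29 + L) (w(L) = (L + L)*(L - 29) = (2*L)*(-29 + L) = 2*L*(-29 + L))
1444*(1193 + w(l)) = 1444*(1193 + 2*27*(-29 + 27)) = 1444*(1193 + 2*27*(-2)) = 1444*(1193 - 108) = 1444*1085 = 1566740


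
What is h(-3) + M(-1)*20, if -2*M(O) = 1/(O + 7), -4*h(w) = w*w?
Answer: -47/12 ≈ -3.9167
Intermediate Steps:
h(w) = -w**2/4 (h(w) = -w*w/4 = -w**2/4)
M(O) = -1/(2*(7 + O)) (M(O) = -1/(2*(O + 7)) = -1/(2*(7 + O)))
h(-3) + M(-1)*20 = -1/4*(-3)**2 - 1/(14 + 2*(-1))*20 = -1/4*9 - 1/(14 - 2)*20 = -9/4 - 1/12*20 = -9/4 - 5/3 = -47/12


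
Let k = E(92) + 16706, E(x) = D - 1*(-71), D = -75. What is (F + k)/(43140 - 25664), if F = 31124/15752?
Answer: 65780257/68820488 ≈ 0.95582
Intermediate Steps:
F = 7781/3938 (F = 31124*(1/15752) = 7781/3938 ≈ 1.9759)
E(x) = -4 (E(x) = -75 - 1*(-71) = -75 + 71 = -4)
k = 16702 (k = -4 + 16706 = 16702)
(F + k)/(43140 - 25664) = (7781/3938 + 16702)/(43140 - 25664) = (65780257/3938)/17476 = (65780257/3938)*(1/17476) = 65780257/68820488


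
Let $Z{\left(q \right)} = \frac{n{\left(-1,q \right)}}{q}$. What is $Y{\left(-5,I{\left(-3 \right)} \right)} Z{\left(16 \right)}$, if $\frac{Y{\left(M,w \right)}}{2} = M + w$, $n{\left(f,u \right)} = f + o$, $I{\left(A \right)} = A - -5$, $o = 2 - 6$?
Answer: $\frac{15}{8} \approx 1.875$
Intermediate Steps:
$o = -4$ ($o = 2 - 6 = -4$)
$I{\left(A \right)} = 5 + A$ ($I{\left(A \right)} = A + 5 = 5 + A$)
$n{\left(f,u \right)} = -4 + f$ ($n{\left(f,u \right)} = f - 4 = -4 + f$)
$Z{\left(q \right)} = - \frac{5}{q}$ ($Z{\left(q \right)} = \frac{-4 - 1}{q} = - \frac{5}{q}$)
$Y{\left(M,w \right)} = 2 M + 2 w$ ($Y{\left(M,w \right)} = 2 \left(M + w\right) = 2 M + 2 w$)
$Y{\left(-5,I{\left(-3 \right)} \right)} Z{\left(16 \right)} = \left(2 \left(-5\right) + 2 \left(5 - 3\right)\right) \left(- \frac{5}{16}\right) = \left(-10 + 2 \cdot 2\right) \left(\left(-5\right) \frac{1}{16}\right) = \left(-10 + 4\right) \left(- \frac{5}{16}\right) = \left(-6\right) \left(- \frac{5}{16}\right) = \frac{15}{8}$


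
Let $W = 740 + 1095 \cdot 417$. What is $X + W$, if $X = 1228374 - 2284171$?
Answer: $-598442$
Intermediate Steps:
$W = 457355$ ($W = 740 + 456615 = 457355$)
$X = -1055797$
$X + W = -1055797 + 457355 = -598442$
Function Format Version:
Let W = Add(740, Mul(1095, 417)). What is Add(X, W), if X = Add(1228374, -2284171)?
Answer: -598442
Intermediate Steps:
W = 457355 (W = Add(740, 456615) = 457355)
X = -1055797
Add(X, W) = Add(-1055797, 457355) = -598442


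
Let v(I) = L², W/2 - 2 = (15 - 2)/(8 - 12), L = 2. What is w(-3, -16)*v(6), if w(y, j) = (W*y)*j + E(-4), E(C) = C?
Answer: -496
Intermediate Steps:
W = -5/2 (W = 4 + 2*((15 - 2)/(8 - 12)) = 4 + 2*(13/(-4)) = 4 + 2*(13*(-¼)) = 4 + 2*(-13/4) = 4 - 13/2 = -5/2 ≈ -2.5000)
v(I) = 4 (v(I) = 2² = 4)
w(y, j) = -4 - 5*j*y/2 (w(y, j) = (-5*y/2)*j - 4 = -5*j*y/2 - 4 = -4 - 5*j*y/2)
w(-3, -16)*v(6) = (-4 - 5/2*(-16)*(-3))*4 = (-4 - 120)*4 = -124*4 = -496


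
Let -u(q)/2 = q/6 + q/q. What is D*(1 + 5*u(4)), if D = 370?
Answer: -17390/3 ≈ -5796.7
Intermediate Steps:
u(q) = -2 - q/3 (u(q) = -2*(q/6 + q/q) = -2*(q*(1/6) + 1) = -2*(q/6 + 1) = -2*(1 + q/6) = -2 - q/3)
D*(1 + 5*u(4)) = 370*(1 + 5*(-2 - 1/3*4)) = 370*(1 + 5*(-2 - 4/3)) = 370*(1 + 5*(-10/3)) = 370*(1 - 50/3) = 370*(-47/3) = -17390/3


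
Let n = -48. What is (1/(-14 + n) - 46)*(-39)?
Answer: 111267/62 ≈ 1794.6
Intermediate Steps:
(1/(-14 + n) - 46)*(-39) = (1/(-14 - 48) - 46)*(-39) = (1/(-62) - 46)*(-39) = (-1/62 - 46)*(-39) = -2853/62*(-39) = 111267/62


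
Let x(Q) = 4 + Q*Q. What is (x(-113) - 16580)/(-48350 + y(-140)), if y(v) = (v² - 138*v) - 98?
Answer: 1269/3176 ≈ 0.39956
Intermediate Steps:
x(Q) = 4 + Q²
y(v) = -98 + v² - 138*v
(x(-113) - 16580)/(-48350 + y(-140)) = ((4 + (-113)²) - 16580)/(-48350 + (-98 + (-140)² - 138*(-140))) = ((4 + 12769) - 16580)/(-48350 + (-98 + 19600 + 19320)) = (12773 - 16580)/(-48350 + 38822) = -3807/(-9528) = -3807*(-1/9528) = 1269/3176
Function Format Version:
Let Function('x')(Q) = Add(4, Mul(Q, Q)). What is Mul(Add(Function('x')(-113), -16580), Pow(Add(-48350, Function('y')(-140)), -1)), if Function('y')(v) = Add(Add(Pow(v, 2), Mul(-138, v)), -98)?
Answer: Rational(1269, 3176) ≈ 0.39956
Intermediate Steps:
Function('x')(Q) = Add(4, Pow(Q, 2))
Function('y')(v) = Add(-98, Pow(v, 2), Mul(-138, v))
Mul(Add(Function('x')(-113), -16580), Pow(Add(-48350, Function('y')(-140)), -1)) = Mul(Add(Add(4, Pow(-113, 2)), -16580), Pow(Add(-48350, Add(-98, Pow(-140, 2), Mul(-138, -140))), -1)) = Mul(Add(Add(4, 12769), -16580), Pow(Add(-48350, Add(-98, 19600, 19320)), -1)) = Mul(Add(12773, -16580), Pow(Add(-48350, 38822), -1)) = Mul(-3807, Pow(-9528, -1)) = Mul(-3807, Rational(-1, 9528)) = Rational(1269, 3176)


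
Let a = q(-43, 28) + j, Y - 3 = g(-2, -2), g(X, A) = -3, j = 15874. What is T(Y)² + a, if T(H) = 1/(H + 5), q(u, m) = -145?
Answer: 393226/25 ≈ 15729.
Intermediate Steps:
Y = 0 (Y = 3 - 3 = 0)
T(H) = 1/(5 + H)
a = 15729 (a = -145 + 15874 = 15729)
T(Y)² + a = (1/(5 + 0))² + 15729 = (1/5)² + 15729 = (⅕)² + 15729 = 1/25 + 15729 = 393226/25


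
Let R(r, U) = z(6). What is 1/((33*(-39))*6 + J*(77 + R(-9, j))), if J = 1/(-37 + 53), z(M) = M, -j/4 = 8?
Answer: -16/123469 ≈ -0.00012959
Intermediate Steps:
j = -32 (j = -4*8 = -32)
R(r, U) = 6
J = 1/16 ≈ 0.062500
1/((33*(-39))*6 + J*(77 + R(-9, j))) = 1/((33*(-39))*6 + (77 + 6)/16) = 1/(-1287*6 + (1/16)*83) = 1/(-7722 + 83/16) = 1/(-123469/16) = -16/123469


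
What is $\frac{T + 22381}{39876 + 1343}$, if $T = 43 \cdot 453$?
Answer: $\frac{41860}{41219} \approx 1.0156$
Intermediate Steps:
$T = 19479$
$\frac{T + 22381}{39876 + 1343} = \frac{19479 + 22381}{39876 + 1343} = \frac{41860}{41219}$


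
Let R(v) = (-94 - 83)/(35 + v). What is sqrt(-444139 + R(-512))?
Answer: I*sqrt(11228268678)/159 ≈ 666.44*I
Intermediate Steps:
R(v) = -177/(35 + v)
sqrt(-444139 + R(-512)) = sqrt(-444139 - 177/(35 - 512)) = sqrt(-444139 - 177/(-477)) = sqrt(-444139 - 177*(-1/477)) = sqrt(-444139 + 59/159) = sqrt(-70618042/159) = I*sqrt(11228268678)/159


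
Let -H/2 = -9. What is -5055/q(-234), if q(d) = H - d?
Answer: -1685/84 ≈ -20.060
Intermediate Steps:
H = 18 (H = -2*(-9) = 18)
q(d) = 18 - d
-5055/q(-234) = -5055/(18 - 1*(-234)) = -5055/(18 + 234) = -5055/252 = -5055*1/252 = -1685/84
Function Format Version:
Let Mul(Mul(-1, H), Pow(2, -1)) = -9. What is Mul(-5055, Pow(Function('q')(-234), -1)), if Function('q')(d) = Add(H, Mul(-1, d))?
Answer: Rational(-1685, 84) ≈ -20.060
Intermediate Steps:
H = 18 (H = Mul(-2, -9) = 18)
Function('q')(d) = Add(18, Mul(-1, d))
Mul(-5055, Pow(Function('q')(-234), -1)) = Mul(-5055, Pow(Add(18, Mul(-1, -234)), -1)) = Mul(-5055, Pow(Add(18, 234), -1)) = Mul(-5055, Pow(252, -1)) = Mul(-5055, Rational(1, 252)) = Rational(-1685, 84)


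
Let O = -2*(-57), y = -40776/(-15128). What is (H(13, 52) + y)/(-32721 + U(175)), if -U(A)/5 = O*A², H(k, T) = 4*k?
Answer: -103429/33071644161 ≈ -3.1274e-6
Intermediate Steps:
y = 5097/1891 (y = -40776*(-1/15128) = 5097/1891 ≈ 2.6954)
O = 114
U(A) = -570*A²
(H(13, 52) + y)/(-32721 + U(175)) = (4*13 + 5097/1891)/(-32721 - 570*175²) = (52 + 5097/1891)/(-32721 - 570*30625) = 103429/(1891*(-32721 - 17456250)) = (103429/1891)/(-17488971) = (103429/1891)*(-1/17488971) = -103429/33071644161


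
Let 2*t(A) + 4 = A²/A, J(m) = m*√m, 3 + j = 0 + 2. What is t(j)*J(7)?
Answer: -35*√7/2 ≈ -46.301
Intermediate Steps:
j = -1 (j = -3 + (0 + 2) = -3 + 2 = -1)
J(m) = m^(3/2)
t(A) = -2 + A/2 (t(A) = -2 + (A²/A)/2 = -2 + A/2)
t(j)*J(7) = (-2 + (½)*(-1))*7^(3/2) = (-2 - ½)*(7*√7) = -35*√7/2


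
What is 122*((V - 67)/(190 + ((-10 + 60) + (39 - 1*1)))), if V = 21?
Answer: -2806/139 ≈ -20.187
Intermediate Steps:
122*((V - 67)/(190 + ((-10 + 60) + (39 - 1*1)))) = 122*((21 - 67)/(190 + ((-10 + 60) + (39 - 1*1)))) = 122*(-46/(190 + (50 + (39 - 1)))) = 122*(-46/(190 + (50 + 38))) = 122*(-46/(190 + 88)) = 122*(-46/278) = 122*(-46*1/278) = 122*(-23/139) = -2806/139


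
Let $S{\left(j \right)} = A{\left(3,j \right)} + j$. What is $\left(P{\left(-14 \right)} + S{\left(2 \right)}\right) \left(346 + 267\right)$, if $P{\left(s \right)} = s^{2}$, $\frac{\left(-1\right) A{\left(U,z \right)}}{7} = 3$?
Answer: $108501$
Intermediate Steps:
$A{\left(U,z \right)} = -21$ ($A{\left(U,z \right)} = \left(-7\right) 3 = -21$)
$S{\left(j \right)} = -21 + j$
$\left(P{\left(-14 \right)} + S{\left(2 \right)}\right) \left(346 + 267\right) = \left(\left(-14\right)^{2} + \left(-21 + 2\right)\right) \left(346 + 267\right) = \left(196 - 19\right) 613 = 177 \cdot 613 = 108501$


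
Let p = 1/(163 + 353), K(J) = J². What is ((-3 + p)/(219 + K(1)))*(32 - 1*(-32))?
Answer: -6188/7095 ≈ -0.87216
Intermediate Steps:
p = 1/516 ≈ 0.0019380
((-3 + p)/(219 + K(1)))*(32 - 1*(-32)) = ((-3 + 1/516)/(219 + 1²))*(32 - 1*(-32)) = (-1547/(516*(219 + 1)))*(32 + 32) = -1547/516/220*64 = -1547/516*1/220*64 = -1547/113520*64 = -6188/7095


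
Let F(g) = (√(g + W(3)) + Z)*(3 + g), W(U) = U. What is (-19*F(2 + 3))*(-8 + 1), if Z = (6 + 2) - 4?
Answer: 4256 + 2128*√2 ≈ 7265.4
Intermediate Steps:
Z = 4 (Z = 8 - 4 = 4)
F(g) = (3 + g)*(4 + √(3 + g)) (F(g) = (√(g + 3) + 4)*(3 + g) = (√(3 + g) + 4)*(3 + g) = (4 + √(3 + g))*(3 + g) = (3 + g)*(4 + √(3 + g)))
(-19*F(2 + 3))*(-8 + 1) = (-19*(12 + 3*√(3 + (2 + 3)) + 4*(2 + 3) + (2 + 3)*√(3 + (2 + 3))))*(-8 + 1) = -19*(12 + 3*√(3 + 5) + 4*5 + 5*√(3 + 5))*(-7) = -19*(12 + 3*√8 + 20 + 5*√8)*(-7) = -19*(12 + 3*(2*√2) + 20 + 5*(2*√2))*(-7) = -19*(12 + 6*√2 + 20 + 10*√2)*(-7) = -19*(32 + 16*√2)*(-7) = (-608 - 304*√2)*(-7) = 4256 + 2128*√2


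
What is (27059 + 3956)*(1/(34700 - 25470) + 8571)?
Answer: 490721383193/1846 ≈ 2.6583e+8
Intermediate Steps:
(27059 + 3956)*(1/(34700 - 25470) + 8571) = 31015*(1/9230 + 8571) = 31015*(79110331/9230) = 490721383193/1846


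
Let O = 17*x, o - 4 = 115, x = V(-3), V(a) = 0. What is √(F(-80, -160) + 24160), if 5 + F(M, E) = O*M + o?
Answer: √24274 ≈ 155.80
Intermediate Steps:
x = 0
o = 119 (o = 4 + 115 = 119)
O = 0 (O = 17*0 = 0)
F(M, E) = 114 (F(M, E) = -5 + (0*M + 119) = -5 + (0 + 119) = -5 + 119 = 114)
√(F(-80, -160) + 24160) = √(114 + 24160) = √24274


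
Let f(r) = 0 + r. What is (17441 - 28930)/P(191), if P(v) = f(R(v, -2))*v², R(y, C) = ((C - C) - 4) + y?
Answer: -11489/6821947 ≈ -0.0016841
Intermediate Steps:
R(y, C) = -4 + y (R(y, C) = (0 - 4) + y = -4 + y)
f(r) = r
P(v) = v²*(-4 + v) (P(v) = (-4 + v)*v² = v²*(-4 + v))
(17441 - 28930)/P(191) = (17441 - 28930)/((191²*(-4 + 191))) = -11489/(36481*187) = -11489/6821947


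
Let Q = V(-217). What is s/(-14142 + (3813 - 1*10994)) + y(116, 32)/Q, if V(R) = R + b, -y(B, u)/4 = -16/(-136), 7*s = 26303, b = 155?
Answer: -13264637/78660547 ≈ -0.16863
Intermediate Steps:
s = 26303/7 (s = (1/7)*26303 = 26303/7 ≈ 3757.6)
y(B, u) = -8/17 (y(B, u) = -(-64)/(-136) = -(-64)*(-1)/136 = -4*2/17 = -8/17)
V(R) = 155 + R (V(R) = R + 155 = 155 + R)
Q = -62 (Q = 155 - 217 = -62)
s/(-14142 + (3813 - 1*10994)) + y(116, 32)/Q = 26303/(7*(-14142 + (3813 - 1*10994))) - 8/17/(-62) = 26303/(7*(-14142 + (3813 - 10994))) - 8/17*(-1/62) = 26303/(7*(-14142 - 7181)) + 4/527 = (26303/7)/(-21323) + 4/527 = (26303/7)*(-1/21323) + 4/527 = -26303/149261 + 4/527 = -13264637/78660547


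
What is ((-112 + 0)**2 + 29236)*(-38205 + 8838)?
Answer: -1226953260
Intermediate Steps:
((-112 + 0)**2 + 29236)*(-38205 + 8838) = ((-112)**2 + 29236)*(-29367) = (12544 + 29236)*(-29367) = 41780*(-29367) = -1226953260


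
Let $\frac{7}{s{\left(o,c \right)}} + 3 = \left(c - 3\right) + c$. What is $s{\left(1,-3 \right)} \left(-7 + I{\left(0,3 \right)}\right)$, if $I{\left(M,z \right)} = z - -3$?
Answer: $\frac{7}{12} \approx 0.58333$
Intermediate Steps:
$I{\left(M,z \right)} = 3 + z$ ($I{\left(M,z \right)} = z + 3 = 3 + z$)
$s{\left(o,c \right)} = \frac{7}{-6 + 2 c}$ ($s{\left(o,c \right)} = \frac{7}{-3 + \left(\left(c - 3\right) + c\right)} = \frac{7}{-3 + \left(\left(-3 + c\right) + c\right)} = \frac{7}{-3 + \left(-3 + 2 c\right)} = \frac{7}{-6 + 2 c}$)
$s{\left(1,-3 \right)} \left(-7 + I{\left(0,3 \right)}\right) = \frac{7}{2 \left(-3 - 3\right)} \left(-7 + \left(3 + 3\right)\right) = \frac{7}{2 \left(-6\right)} \left(-7 + 6\right) = \frac{7}{2} \left(- \frac{1}{6}\right) \left(-1\right) = \left(- \frac{7}{12}\right) \left(-1\right) = \frac{7}{12}$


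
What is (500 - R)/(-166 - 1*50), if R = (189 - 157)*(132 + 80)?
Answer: 1571/54 ≈ 29.093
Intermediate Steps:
R = 6784 (R = 32*212 = 6784)
(500 - R)/(-166 - 1*50) = (500 - 1*6784)/(-166 - 1*50) = (500 - 6784)/(-166 - 50) = -6284/(-216) = -6284*(-1/216) = 1571/54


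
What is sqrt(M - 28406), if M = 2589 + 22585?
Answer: 4*I*sqrt(202) ≈ 56.851*I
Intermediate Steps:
M = 25174
sqrt(M - 28406) = sqrt(25174 - 28406) = sqrt(-3232) = 4*I*sqrt(202)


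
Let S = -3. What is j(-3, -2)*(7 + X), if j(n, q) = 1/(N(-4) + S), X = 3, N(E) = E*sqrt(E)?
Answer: -30/73 + 80*I/73 ≈ -0.41096 + 1.0959*I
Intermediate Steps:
N(E) = E**(3/2)
j(n, q) = (-3 + 8*I)/73 (j(n, q) = 1/((-4)**(3/2) - 3) = 1/(-8*I - 3) = 1/(-3 - 8*I) = (-3 + 8*I)/73)
j(-3, -2)*(7 + X) = (-3/73 + 8*I/73)*(7 + 3) = (-3/73 + 8*I/73)*10 = -30/73 + 80*I/73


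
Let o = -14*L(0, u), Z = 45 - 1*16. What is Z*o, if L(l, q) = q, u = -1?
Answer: 406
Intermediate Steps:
Z = 29 (Z = 45 - 16 = 29)
o = 14 (o = -14*(-1) = 14)
Z*o = 29*14 = 406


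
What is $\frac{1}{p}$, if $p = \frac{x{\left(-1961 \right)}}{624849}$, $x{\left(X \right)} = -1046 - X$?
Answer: $\frac{208283}{305} \approx 682.9$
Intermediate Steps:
$p = \frac{305}{208283}$ ($p = \frac{-1046 - -1961}{624849} = \left(-1046 + 1961\right) \frac{1}{624849} = 915 \cdot \frac{1}{624849} = \frac{305}{208283} \approx 0.0014644$)
$\frac{1}{p} = \frac{1}{\frac{305}{208283}} = \frac{208283}{305}$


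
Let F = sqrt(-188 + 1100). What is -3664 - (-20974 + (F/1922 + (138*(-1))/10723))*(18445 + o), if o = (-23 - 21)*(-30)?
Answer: 4445194991028/10723 - 39530*sqrt(57)/961 ≈ 4.1455e+8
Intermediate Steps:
F = 4*sqrt(57) (F = sqrt(912) = 4*sqrt(57) ≈ 30.199)
o = 1320 (o = -44*(-30) = 1320)
-3664 - (-20974 + (F/1922 + (138*(-1))/10723))*(18445 + o) = -3664 - (-20974 + ((4*sqrt(57))/1922 + (138*(-1))/10723))*(18445 + 1320) = -3664 - (-20974 + ((4*sqrt(57))*(1/1922) - 138*1/10723))*19765 = -3664 - (-20974 + (2*sqrt(57)/961 - 138/10723))*19765 = -3664 - (-20974 + (-138/10723 + 2*sqrt(57)/961))*19765 = -3664 - (-224904340/10723 + 2*sqrt(57)/961)*19765 = -3664 - (-4445234280100/10723 + 39530*sqrt(57)/961) = -3664 + (4445234280100/10723 - 39530*sqrt(57)/961) = 4445194991028/10723 - 39530*sqrt(57)/961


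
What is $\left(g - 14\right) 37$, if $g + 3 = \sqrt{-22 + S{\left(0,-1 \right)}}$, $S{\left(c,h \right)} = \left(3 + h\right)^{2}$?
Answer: $-629 + 111 i \sqrt{2} \approx -629.0 + 156.98 i$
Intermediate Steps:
$g = -3 + 3 i \sqrt{2}$ ($g = -3 + \sqrt{-22 + \left(3 - 1\right)^{2}} = -3 + \sqrt{-22 + 2^{2}} = -3 + \sqrt{-22 + 4} = -3 + \sqrt{-18} = -3 + 3 i \sqrt{2} \approx -3.0 + 4.2426 i$)
$\left(g - 14\right) 37 = \left(\left(-3 + 3 i \sqrt{2}\right) - 14\right) 37 = \left(-17 + 3 i \sqrt{2}\right) 37 = -629 + 111 i \sqrt{2}$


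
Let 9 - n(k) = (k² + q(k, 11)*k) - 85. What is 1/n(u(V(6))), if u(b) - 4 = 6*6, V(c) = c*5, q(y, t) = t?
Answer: -1/1946 ≈ -0.00051387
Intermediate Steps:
V(c) = 5*c
u(b) = 40 (u(b) = 4 + 6*6 = 4 + 36 = 40)
n(k) = 94 - k² - 11*k (n(k) = 9 - ((k² + 11*k) - 85) = 9 - (-85 + k² + 11*k) = 9 + (85 - k² - 11*k) = 94 - k² - 11*k)
1/n(u(V(6))) = 1/(94 - 1*40² - 11*40) = 1/(94 - 1*1600 - 440) = 1/(94 - 1600 - 440) = 1/(-1946) = -1/1946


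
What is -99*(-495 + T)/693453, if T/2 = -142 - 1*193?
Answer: 38445/231151 ≈ 0.16632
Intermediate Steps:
T = -670 (T = 2*(-142 - 1*193) = 2*(-142 - 193) = 2*(-335) = -670)
-99*(-495 + T)/693453 = -99*(-495 - 670)/693453 = -99*(-1165)*(1/693453) = 115335*(1/693453) = 38445/231151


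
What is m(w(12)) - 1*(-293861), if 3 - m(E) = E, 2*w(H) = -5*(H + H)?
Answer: 293924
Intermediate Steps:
w(H) = -5*H (w(H) = (-5*(H + H))/2 = (-10*H)/2 = -5*H)
m(E) = 3 - E
m(w(12)) - 1*(-293861) = (3 - (-5)*12) - 1*(-293861) = (3 - 1*(-60)) + 293861 = (3 + 60) + 293861 = 63 + 293861 = 293924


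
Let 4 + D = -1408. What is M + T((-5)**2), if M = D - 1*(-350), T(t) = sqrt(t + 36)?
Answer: -1062 + sqrt(61) ≈ -1054.2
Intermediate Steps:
T(t) = sqrt(36 + t)
D = -1412 (D = -4 - 1408 = -1412)
M = -1062 (M = -1412 - 1*(-350) = -1412 + 350 = -1062)
M + T((-5)**2) = -1062 + sqrt(36 + (-5)**2) = -1062 + sqrt(36 + 25) = -1062 + sqrt(61)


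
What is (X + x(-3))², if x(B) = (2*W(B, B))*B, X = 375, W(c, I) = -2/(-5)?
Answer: 3470769/25 ≈ 1.3883e+5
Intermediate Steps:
W(c, I) = ⅖ (W(c, I) = -2*(-⅕) = ⅖)
x(B) = 4*B/5 (x(B) = (2*(⅖))*B = 4*B/5)
(X + x(-3))² = (375 + (⅘)*(-3))² = (375 - 12/5)² = (1863/5)² = 3470769/25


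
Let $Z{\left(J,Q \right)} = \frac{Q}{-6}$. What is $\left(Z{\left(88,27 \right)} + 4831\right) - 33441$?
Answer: $- \frac{57229}{2} \approx -28615.0$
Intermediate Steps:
$Z{\left(J,Q \right)} = - \frac{Q}{6}$ ($Z{\left(J,Q \right)} = Q \left(- \frac{1}{6}\right) = - \frac{Q}{6}$)
$\left(Z{\left(88,27 \right)} + 4831\right) - 33441 = \left(\left(- \frac{1}{6}\right) 27 + 4831\right) - 33441 = \left(- \frac{9}{2} + 4831\right) - 33441 = \frac{9653}{2} - 33441 = - \frac{57229}{2}$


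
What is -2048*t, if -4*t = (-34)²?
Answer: 591872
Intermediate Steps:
t = -289 (t = -¼*(-34)² = -¼*1156 = -289)
-2048*t = -2048*(-289) = 591872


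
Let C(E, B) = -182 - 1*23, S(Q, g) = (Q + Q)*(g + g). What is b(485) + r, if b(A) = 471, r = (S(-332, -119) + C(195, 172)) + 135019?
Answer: 293317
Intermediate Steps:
S(Q, g) = 4*Q*g (S(Q, g) = (2*Q)*(2*g) = 4*Q*g)
C(E, B) = -205 (C(E, B) = -182 - 23 = -205)
r = 292846 (r = (4*(-332)*(-119) - 205) + 135019 = (158032 - 205) + 135019 = 157827 + 135019 = 292846)
b(485) + r = 471 + 292846 = 293317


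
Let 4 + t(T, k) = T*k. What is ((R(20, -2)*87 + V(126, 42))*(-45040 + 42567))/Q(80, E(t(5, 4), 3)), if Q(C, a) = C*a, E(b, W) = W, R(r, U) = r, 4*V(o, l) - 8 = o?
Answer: -8771731/480 ≈ -18274.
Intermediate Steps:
V(o, l) = 2 + o/4
t(T, k) = -4 + T*k
((R(20, -2)*87 + V(126, 42))*(-45040 + 42567))/Q(80, E(t(5, 4), 3)) = ((20*87 + (2 + (¼)*126))*(-45040 + 42567))/((80*3)) = ((1740 + (2 + 63/2))*(-2473))/240 = ((1740 + 67/2)*(-2473))*(1/240) = ((3547/2)*(-2473))*(1/240) = -8771731/2*1/240 = -8771731/480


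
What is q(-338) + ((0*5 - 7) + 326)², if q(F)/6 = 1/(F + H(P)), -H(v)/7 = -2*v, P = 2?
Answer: 15772952/155 ≈ 1.0176e+5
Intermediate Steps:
H(v) = 14*v (H(v) = -(-14)*v = 14*v)
q(F) = 6/(28 + F) (q(F) = 6/(F + 14*2) = 6/(F + 28) = 6/(28 + F))
q(-338) + ((0*5 - 7) + 326)² = 6/(28 - 338) + ((0*5 - 7) + 326)² = 6/(-310) + ((0 - 7) + 326)² = 6*(-1/310) + (-7 + 326)² = -3/155 + 319² = -3/155 + 101761 = 15772952/155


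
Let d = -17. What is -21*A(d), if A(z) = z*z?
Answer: -6069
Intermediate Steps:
A(z) = z²
-21*A(d) = -21*(-17)² = -21*289 = -6069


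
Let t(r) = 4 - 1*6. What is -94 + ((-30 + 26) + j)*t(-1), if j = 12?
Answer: -110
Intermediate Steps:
t(r) = -2 (t(r) = 4 - 6 = -2)
-94 + ((-30 + 26) + j)*t(-1) = -94 + ((-30 + 26) + 12)*(-2) = -94 + (-4 + 12)*(-2) = -94 + 8*(-2) = -94 - 16 = -110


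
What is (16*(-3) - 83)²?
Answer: 17161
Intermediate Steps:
(16*(-3) - 83)² = (-48 - 83)² = (-131)² = 17161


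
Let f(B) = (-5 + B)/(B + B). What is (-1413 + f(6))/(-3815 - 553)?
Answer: 16955/52416 ≈ 0.32347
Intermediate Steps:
f(B) = (-5 + B)/(2*B) (f(B) = (-5 + B)/((2*B)) = (-5 + B)*(1/(2*B)) = (-5 + B)/(2*B))
(-1413 + f(6))/(-3815 - 553) = (-1413 + (½)*(-5 + 6)/6)/(-3815 - 553) = (-1413 + (½)*(⅙)*1)/(-4368) = (-1413 + 1/12)*(-1/4368) = -16955/12*(-1/4368) = 16955/52416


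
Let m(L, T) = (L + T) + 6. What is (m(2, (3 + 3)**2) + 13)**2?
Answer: 3249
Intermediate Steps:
m(L, T) = 6 + L + T
(m(2, (3 + 3)**2) + 13)**2 = ((6 + 2 + (3 + 3)**2) + 13)**2 = ((6 + 2 + 6**2) + 13)**2 = ((6 + 2 + 36) + 13)**2 = (44 + 13)**2 = 57**2 = 3249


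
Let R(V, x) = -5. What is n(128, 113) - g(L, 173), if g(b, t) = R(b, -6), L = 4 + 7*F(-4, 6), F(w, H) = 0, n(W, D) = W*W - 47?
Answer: 16342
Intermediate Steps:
n(W, D) = -47 + W² (n(W, D) = W² - 47 = -47 + W²)
L = 4 (L = 4 + 7*0 = 4 + 0 = 4)
g(b, t) = -5
n(128, 113) - g(L, 173) = (-47 + 128²) - 1*(-5) = (-47 + 16384) + 5 = 16337 + 5 = 16342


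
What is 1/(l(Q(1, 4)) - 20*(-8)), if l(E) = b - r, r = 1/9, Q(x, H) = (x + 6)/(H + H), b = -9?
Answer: 9/1358 ≈ 0.0066274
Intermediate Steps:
Q(x, H) = (6 + x)/(2*H) (Q(x, H) = (6 + x)/((2*H)) = (6 + x)*(1/(2*H)) = (6 + x)/(2*H))
r = 1/9 ≈ 0.11111
l(E) = -82/9 (l(E) = -9 - 1*1/9 = -9 - 1/9 = -82/9)
1/(l(Q(1, 4)) - 20*(-8)) = 1/(-82/9 - 20*(-8)) = 1/(-82/9 + 160) = 1/(1358/9) = 9/1358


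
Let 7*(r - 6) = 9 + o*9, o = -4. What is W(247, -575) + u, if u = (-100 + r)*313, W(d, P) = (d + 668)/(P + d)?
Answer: -70331245/2296 ≈ -30632.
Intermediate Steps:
W(d, P) = (668 + d)/(P + d)
r = 15/7 (r = 6 + (9 - 4*9)/7 = 6 + (9 - 36)/7 = 6 + (⅐)*(-27) = 6 - 27/7 = 15/7 ≈ 2.1429)
u = -214405/7 (u = (-100 + 15/7)*313 = -685/7*313 = -214405/7 ≈ -30629.)
W(247, -575) + u = (668 + 247)/(-575 + 247) - 214405/7 = 915/(-328) - 214405/7 = -1/328*915 - 214405/7 = -915/328 - 214405/7 = -70331245/2296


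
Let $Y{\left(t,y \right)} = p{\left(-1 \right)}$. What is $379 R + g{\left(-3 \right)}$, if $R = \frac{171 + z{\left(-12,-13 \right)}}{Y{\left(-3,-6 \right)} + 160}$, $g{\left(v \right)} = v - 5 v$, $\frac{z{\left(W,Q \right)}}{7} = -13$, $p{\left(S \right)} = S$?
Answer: $\frac{32228}{159} \approx 202.69$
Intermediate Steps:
$z{\left(W,Q \right)} = -91$ ($z{\left(W,Q \right)} = 7 \left(-13\right) = -91$)
$Y{\left(t,y \right)} = -1$
$g{\left(v \right)} = - 4 v$
$R = \frac{80}{159}$ ($R = \frac{171 - 91}{-1 + 160} = \frac{80}{159} \approx 0.50314$)
$379 R + g{\left(-3 \right)} = 379 \cdot \frac{80}{159} - -12 = \frac{30320}{159} + 12 = \frac{32228}{159}$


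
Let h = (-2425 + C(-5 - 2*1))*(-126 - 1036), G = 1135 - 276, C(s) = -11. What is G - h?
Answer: -2829773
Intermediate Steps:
G = 859
h = 2830632 (h = (-2425 - 11)*(-126 - 1036) = -2436*(-1162) = 2830632)
G - h = 859 - 1*2830632 = 859 - 2830632 = -2829773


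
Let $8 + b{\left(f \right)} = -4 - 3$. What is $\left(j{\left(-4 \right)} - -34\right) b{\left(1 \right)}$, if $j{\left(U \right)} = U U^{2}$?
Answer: $450$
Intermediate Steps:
$j{\left(U \right)} = U^{3}$
$b{\left(f \right)} = -15$ ($b{\left(f \right)} = -8 - 7 = -15$)
$\left(j{\left(-4 \right)} - -34\right) b{\left(1 \right)} = \left(\left(-4\right)^{3} - -34\right) \left(-15\right) = \left(-64 + 34\right) \left(-15\right) = \left(-30\right) \left(-15\right) = 450$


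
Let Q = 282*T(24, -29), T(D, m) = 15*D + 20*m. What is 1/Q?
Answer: -1/62040 ≈ -1.6119e-5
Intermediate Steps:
Q = -62040 (Q = 282*(15*24 + 20*(-29)) = 282*(360 - 580) = 282*(-220) = -62040)
1/Q = 1/(-62040) = -1/62040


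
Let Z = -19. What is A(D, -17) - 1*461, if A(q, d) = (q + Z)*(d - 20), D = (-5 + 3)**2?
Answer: 94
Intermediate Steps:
D = 4 (D = (-2)**2 = 4)
A(q, d) = (-20 + d)*(-19 + q) (A(q, d) = (q - 19)*(d - 20) = (-19 + q)*(-20 + d) = (-20 + d)*(-19 + q))
A(D, -17) - 1*461 = (380 - 20*4 - 19*(-17) - 17*4) - 1*461 = (380 - 80 + 323 - 68) - 461 = 555 - 461 = 94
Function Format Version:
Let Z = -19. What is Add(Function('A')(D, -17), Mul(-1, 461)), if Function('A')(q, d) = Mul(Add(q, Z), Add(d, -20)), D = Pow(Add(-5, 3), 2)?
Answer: 94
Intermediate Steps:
D = 4 (D = Pow(-2, 2) = 4)
Function('A')(q, d) = Mul(Add(-20, d), Add(-19, q)) (Function('A')(q, d) = Mul(Add(q, -19), Add(d, -20)) = Mul(Add(-19, q), Add(-20, d)) = Mul(Add(-20, d), Add(-19, q)))
Add(Function('A')(D, -17), Mul(-1, 461)) = Add(Add(380, Mul(-20, 4), Mul(-19, -17), Mul(-17, 4)), Mul(-1, 461)) = Add(Add(380, -80, 323, -68), -461) = Add(555, -461) = 94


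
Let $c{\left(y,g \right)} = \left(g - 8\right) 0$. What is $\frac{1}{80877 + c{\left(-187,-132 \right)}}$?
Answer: $\frac{1}{80877} \approx 1.2364 \cdot 10^{-5}$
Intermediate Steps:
$c{\left(y,g \right)} = 0$ ($c{\left(y,g \right)} = \left(-8 + g\right) 0 = 0$)
$\frac{1}{80877 + c{\left(-187,-132 \right)}} = \frac{1}{80877 + 0} = \frac{1}{80877}$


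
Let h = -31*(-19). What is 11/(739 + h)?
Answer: 11/1328 ≈ 0.0082831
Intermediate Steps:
h = 589
11/(739 + h) = 11/(739 + 589) = 11/1328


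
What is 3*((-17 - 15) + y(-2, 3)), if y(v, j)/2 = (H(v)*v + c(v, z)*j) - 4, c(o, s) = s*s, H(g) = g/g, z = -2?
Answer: -60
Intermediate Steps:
H(g) = 1
c(o, s) = s**2
y(v, j) = -8 + 2*v + 8*j (y(v, j) = 2*((1*v + (-2)**2*j) - 4) = 2*((v + 4*j) - 4) = 2*(-4 + v + 4*j) = -8 + 2*v + 8*j)
3*((-17 - 15) + y(-2, 3)) = 3*((-17 - 15) + (-8 + 2*(-2) + 8*3)) = 3*(-32 + (-8 - 4 + 24)) = 3*(-32 + 12) = 3*(-20) = -60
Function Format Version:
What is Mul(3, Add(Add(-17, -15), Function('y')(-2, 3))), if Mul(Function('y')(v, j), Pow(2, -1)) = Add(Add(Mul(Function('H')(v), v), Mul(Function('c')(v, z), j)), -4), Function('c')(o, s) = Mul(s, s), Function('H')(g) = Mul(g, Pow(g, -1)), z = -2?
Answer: -60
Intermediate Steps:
Function('H')(g) = 1
Function('c')(o, s) = Pow(s, 2)
Function('y')(v, j) = Add(-8, Mul(2, v), Mul(8, j)) (Function('y')(v, j) = Mul(2, Add(Add(Mul(1, v), Mul(Pow(-2, 2), j)), -4)) = Mul(2, Add(Add(v, Mul(4, j)), -4)) = Mul(2, Add(-4, v, Mul(4, j))) = Add(-8, Mul(2, v), Mul(8, j)))
Mul(3, Add(Add(-17, -15), Function('y')(-2, 3))) = Mul(3, Add(Add(-17, -15), Add(-8, Mul(2, -2), Mul(8, 3)))) = Mul(3, Add(-32, Add(-8, -4, 24))) = Mul(3, Add(-32, 12)) = Mul(3, -20) = -60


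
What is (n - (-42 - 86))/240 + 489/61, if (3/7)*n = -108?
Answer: 27449/3660 ≈ 7.4997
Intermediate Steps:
n = -252 (n = (7/3)*(-108) = -252)
(n - (-42 - 86))/240 + 489/61 = (-252 - (-42 - 86))/240 + 489/61 = (-252 - 1*(-128))*(1/240) + 489*(1/61) = (-252 + 128)*(1/240) + 489/61 = -124*1/240 + 489/61 = -31/60 + 489/61 = 27449/3660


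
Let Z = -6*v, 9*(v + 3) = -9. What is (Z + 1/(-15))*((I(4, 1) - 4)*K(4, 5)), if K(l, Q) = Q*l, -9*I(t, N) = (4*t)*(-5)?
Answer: 63184/27 ≈ 2340.1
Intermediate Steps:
v = -4 (v = -3 + (⅑)*(-9) = -3 - 1 = -4)
I(t, N) = 20*t/9 (I(t, N) = -4*t*(-5)/9 = -(-20)*t/9 = 20*t/9)
Z = 24 (Z = -6*(-4) = 24)
(Z + 1/(-15))*((I(4, 1) - 4)*K(4, 5)) = (24 + 1/(-15))*(((20/9)*4 - 4)*(5*4)) = (24 - 1/15)*((80/9 - 4)*20) = 359*((44/9)*20)/15 = (359/15)*(880/9) = 63184/27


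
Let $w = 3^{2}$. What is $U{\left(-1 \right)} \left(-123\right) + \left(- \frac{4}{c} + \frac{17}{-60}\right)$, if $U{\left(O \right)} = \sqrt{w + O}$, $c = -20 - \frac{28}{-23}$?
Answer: $- \frac{19}{270} - 246 \sqrt{2} \approx -347.97$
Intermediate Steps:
$c = - \frac{432}{23}$ ($c = -20 - 28 \left(- \frac{1}{23}\right) = -20 - - \frac{28}{23} = -20 + \frac{28}{23} = - \frac{432}{23} \approx -18.783$)
$w = 9$
$U{\left(O \right)} = \sqrt{9 + O}$
$U{\left(-1 \right)} \left(-123\right) + \left(- \frac{4}{c} + \frac{17}{-60}\right) = \sqrt{9 - 1} \left(-123\right) + \left(- \frac{4}{- \frac{432}{23}} + \frac{17}{-60}\right) = \sqrt{8} \left(-123\right) + \left(\left(-4\right) \left(- \frac{23}{432}\right) + 17 \left(- \frac{1}{60}\right)\right) = 2 \sqrt{2} \left(-123\right) + \left(\frac{23}{108} - \frac{17}{60}\right) = - 246 \sqrt{2} - \frac{19}{270} = - \frac{19}{270} - 246 \sqrt{2}$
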